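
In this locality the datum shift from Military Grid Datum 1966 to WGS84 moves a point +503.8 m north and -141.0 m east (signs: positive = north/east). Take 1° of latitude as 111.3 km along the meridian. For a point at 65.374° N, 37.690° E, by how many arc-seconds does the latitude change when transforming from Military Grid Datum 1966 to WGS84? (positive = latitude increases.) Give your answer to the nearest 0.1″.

1° of latitude = 111.3 km, so Δφ = 503.8 / 111300 = 0.0045265° = 16.295″.

Δφ = 16.3″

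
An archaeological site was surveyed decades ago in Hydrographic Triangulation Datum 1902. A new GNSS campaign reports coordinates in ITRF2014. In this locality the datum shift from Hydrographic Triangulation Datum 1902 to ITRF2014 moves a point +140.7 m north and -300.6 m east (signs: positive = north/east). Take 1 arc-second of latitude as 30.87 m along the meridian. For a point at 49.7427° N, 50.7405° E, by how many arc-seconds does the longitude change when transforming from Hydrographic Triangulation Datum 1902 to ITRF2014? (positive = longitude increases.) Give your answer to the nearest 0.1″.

Δλ = -15.1″

At latitude 49.7427°, cos φ = 0.646221.
1″ of longitude at this latitude = 30.87 × cos φ = 19.9488 m, so Δλ = -300.6 / 19.9488 = -15.069″.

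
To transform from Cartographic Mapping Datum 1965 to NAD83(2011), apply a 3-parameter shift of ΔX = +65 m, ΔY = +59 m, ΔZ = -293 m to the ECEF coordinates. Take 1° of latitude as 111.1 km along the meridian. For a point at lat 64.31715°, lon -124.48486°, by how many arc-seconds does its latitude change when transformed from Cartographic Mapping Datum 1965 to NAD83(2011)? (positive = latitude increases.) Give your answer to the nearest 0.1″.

sin φ = 0.901207, cos φ = 0.433389, sin λ = -0.824276, cos λ = -0.566188.
North component: ΔN = −sin φ cos λ·ΔX − sin φ sin λ·ΔY + cos φ·ΔZ = −(0.901207)(-0.566188)(65) − (0.901207)(-0.824276)(59) + (0.433389)(-293) = -49.99 m.
1° of latitude spans 111100 m, so Δφ = -49.99 / 111100 × 3600 = -1.620″.

Δφ = -1.6″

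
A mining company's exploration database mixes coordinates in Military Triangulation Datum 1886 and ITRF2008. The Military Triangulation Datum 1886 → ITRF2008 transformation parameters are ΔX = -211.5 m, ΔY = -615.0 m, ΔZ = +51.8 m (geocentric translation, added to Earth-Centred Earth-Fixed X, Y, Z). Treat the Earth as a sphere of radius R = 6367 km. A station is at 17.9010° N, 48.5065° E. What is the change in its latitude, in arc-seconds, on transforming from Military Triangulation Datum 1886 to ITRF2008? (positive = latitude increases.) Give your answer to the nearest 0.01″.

sin φ = 0.307373, cos φ = 0.951589, sin λ = 0.749031, cos λ = 0.662535.
North component: ΔN = −sin φ cos λ·ΔX − sin φ sin λ·ΔY + cos φ·ΔZ = −(0.307373)(0.662535)(-211.5) − (0.307373)(0.749031)(-615.0) + (0.951589)(51.8) = 233.96 m.
1° of latitude spans πR/180 = 111125 m, so Δφ = 233.96 / 111125 × 3600 = 7.579″.

Δφ = 7.58″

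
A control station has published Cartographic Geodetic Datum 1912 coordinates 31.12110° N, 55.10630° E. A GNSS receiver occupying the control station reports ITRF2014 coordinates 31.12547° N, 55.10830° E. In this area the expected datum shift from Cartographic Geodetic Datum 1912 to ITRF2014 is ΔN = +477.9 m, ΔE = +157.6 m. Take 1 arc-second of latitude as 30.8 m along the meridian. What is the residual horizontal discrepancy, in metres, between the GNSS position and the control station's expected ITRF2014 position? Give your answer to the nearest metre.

33 m

Observed coordinate differences: Δφ = +0.00437°, Δλ = +0.00200°.
Converting to metres (1° lat = 110880 m, cos φ = 0.856077): observed ΔN = 484.5 m, observed ΔE = 189.8 m.
Subtracting the expected shift leaves a residual of 484.5 − (477.9) = 6.6 m north and 189.8 − (157.6) = 32.2 m east.
Residual distance = √(6.6² + 32.2²) = 32.9 m.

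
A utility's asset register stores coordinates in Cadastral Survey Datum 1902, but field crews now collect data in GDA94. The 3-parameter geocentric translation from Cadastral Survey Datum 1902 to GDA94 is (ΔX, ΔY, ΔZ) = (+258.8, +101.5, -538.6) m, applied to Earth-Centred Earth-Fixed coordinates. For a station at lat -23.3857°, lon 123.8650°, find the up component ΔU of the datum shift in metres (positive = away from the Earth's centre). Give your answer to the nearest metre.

ΔU = 159 m

At φ = -23.3857°, λ = 123.8650°: sin φ = -0.396919, cos φ = 0.917854, sin λ = 0.830353, cos λ = -0.557238.
ΔU = cos φ cos λ·ΔX + cos φ sin λ·ΔY + sin φ·ΔZ = (0.917854)(-0.557238)(258.8) + (0.917854)(0.830353)(101.5) + (-0.396919)(-538.6) = 158.77 m.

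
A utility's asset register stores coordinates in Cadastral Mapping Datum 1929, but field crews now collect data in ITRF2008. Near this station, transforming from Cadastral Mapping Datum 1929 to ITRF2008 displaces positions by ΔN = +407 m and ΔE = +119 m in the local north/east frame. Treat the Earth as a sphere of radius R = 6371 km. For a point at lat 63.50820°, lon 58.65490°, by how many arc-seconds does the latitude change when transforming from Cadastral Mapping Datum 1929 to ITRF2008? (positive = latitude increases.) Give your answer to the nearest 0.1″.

Δφ = 13.2″

On a sphere of radius R, 1 rad of latitude = R, so Δφ = ΔN / R = 407.0 / 6371000 = 6.3883e-05 rad = 13.177″.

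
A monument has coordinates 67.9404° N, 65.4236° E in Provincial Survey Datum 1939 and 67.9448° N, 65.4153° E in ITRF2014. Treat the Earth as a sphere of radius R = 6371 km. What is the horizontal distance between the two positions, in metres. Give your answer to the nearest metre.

600 m

Δφ = 67.9448° − 67.9404° = +0.0044°; Δλ = 65.4153° − 65.4236° = -0.0083°.
1° along a meridian = πR/180 = 111195 m.
ΔN = Δφ × 111195 = 489.3 m; ΔE = Δλ × 111195 × cos(67.9404°) = -0.0083 × 111195 × 0.375571 = -346.6 m.
Distance = √(ΔE² + ΔN²) = √((-346.6)² + 489.3²) = 599.6 m.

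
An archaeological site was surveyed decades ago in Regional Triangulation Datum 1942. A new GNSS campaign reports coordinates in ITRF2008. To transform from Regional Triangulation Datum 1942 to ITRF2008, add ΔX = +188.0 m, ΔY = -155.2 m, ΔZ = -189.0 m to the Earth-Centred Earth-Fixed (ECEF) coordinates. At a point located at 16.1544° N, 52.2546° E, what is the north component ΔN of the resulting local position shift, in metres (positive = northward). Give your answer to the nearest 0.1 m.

ΔN = -179.4 m

The local north axis is (−sin φ cos λ, −sin φ sin λ, cos φ), giving ΔN = -32.020 + 34.145 − 181.537 = -179.41 m.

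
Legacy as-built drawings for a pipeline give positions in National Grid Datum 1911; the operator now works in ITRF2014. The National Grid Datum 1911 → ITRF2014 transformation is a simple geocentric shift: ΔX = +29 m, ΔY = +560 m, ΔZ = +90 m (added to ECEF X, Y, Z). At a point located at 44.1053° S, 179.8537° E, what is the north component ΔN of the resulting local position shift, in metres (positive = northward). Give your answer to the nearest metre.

ΔN = 45 m

The local north axis is (−sin φ cos λ, −sin φ sin λ, cos φ), giving ΔN = -20.183 + 0.995 + 64.626 = 45.44 m.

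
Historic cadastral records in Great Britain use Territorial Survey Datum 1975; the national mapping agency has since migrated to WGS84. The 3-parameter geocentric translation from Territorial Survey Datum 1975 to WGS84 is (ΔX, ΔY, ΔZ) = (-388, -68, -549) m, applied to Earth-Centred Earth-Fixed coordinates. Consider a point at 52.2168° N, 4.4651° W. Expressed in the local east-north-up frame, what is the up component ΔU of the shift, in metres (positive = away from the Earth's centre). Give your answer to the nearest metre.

At φ = 52.2168°, λ = -4.4651°: sin φ = 0.790335, cos φ = 0.612675, sin λ = -0.077852, cos λ = 0.996965.
ΔU = cos φ cos λ·ΔX + cos φ sin λ·ΔY + sin φ·ΔZ = (0.612675)(0.996965)(-388) + (0.612675)(-0.077852)(-68) + (0.790335)(-549) = -667.65 m.

ΔU = -668 m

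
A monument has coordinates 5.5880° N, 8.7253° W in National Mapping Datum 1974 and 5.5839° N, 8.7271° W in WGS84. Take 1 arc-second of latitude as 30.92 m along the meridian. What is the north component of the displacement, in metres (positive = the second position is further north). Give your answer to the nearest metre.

ΔN = -456 m

Δφ = 5.5839° − 5.5880° = -0.0041°; Δλ = -8.7271° − -8.7253° = -0.0018°.
1° of latitude = 3600 × 30.92 = 111312 m.
ΔN = Δφ × 111312 = -456.4 m; ΔE = Δλ × 111312 × cos(5.5880°) = -0.0018 × 111312 × 0.995248 = -199.4 m.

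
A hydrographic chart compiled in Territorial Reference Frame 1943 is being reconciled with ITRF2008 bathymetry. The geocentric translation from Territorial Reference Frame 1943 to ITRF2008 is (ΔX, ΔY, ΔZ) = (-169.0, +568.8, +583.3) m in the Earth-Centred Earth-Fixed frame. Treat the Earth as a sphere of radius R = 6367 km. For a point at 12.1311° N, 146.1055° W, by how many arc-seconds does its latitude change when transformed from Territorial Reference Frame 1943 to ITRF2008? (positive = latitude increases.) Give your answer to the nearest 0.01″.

Δφ = 19.68″

sin φ = 0.210149, cos φ = 0.977669, sin λ = -0.557665, cos λ = -0.830066.
North component: ΔN = −sin φ cos λ·ΔX − sin φ sin λ·ΔY + cos φ·ΔZ = −(0.210149)(-0.830066)(-169.0) − (0.210149)(-0.557665)(568.8) + (0.977669)(583.3) = 607.45 m.
1° of latitude spans πR/180 = 111125 m, so Δφ = 607.45 / 111125 × 3600 = 19.679″.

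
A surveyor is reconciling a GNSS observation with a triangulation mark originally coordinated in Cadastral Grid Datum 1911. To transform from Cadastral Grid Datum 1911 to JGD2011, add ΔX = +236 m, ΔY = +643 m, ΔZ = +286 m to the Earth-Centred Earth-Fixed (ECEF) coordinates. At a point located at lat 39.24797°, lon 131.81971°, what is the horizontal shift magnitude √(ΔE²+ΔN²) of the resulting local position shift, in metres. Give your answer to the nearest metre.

At φ = 39.24797°, λ = 131.81971°: sin φ = 0.632678, cos φ = 0.774415, sin λ = 0.745247, cos λ = -0.666789.
ΔE = −sin λ·ΔX + cos λ·ΔY = −(0.745247)·(236) + (-0.666789)·(643) = -604.62 m.
ΔN = −sin φ cos λ·ΔX − sin φ sin λ·ΔY + cos φ·ΔZ = −(0.632678)(-0.666789)(236) − (0.632678)(0.745247)(643) + (0.774415)(286) = 17.87 m.
Horizontal magnitude = √(ΔE² + ΔN²) = √((-604.62)² + 17.87²) = 604.89 m.

605 m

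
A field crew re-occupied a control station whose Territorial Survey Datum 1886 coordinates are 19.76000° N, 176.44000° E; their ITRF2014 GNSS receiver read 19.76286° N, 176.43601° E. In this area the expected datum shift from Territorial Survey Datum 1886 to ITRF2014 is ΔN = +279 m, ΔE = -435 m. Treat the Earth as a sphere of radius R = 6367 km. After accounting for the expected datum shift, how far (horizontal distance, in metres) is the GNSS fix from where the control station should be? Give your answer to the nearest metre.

Observed coordinate differences: Δφ = +0.00286°, Δλ = -0.00399°.
Converting to metres (1° lat = 111125 m, cos φ = 0.941117): observed ΔN = 317.8 m, observed ΔE = -417.3 m.
Subtracting the expected shift leaves a residual of 317.8 − (279) = 38.8 m north and -417.3 − (-435) = 17.7 m east.
Residual distance = √(38.8² + 17.7²) = 42.7 m.

43 m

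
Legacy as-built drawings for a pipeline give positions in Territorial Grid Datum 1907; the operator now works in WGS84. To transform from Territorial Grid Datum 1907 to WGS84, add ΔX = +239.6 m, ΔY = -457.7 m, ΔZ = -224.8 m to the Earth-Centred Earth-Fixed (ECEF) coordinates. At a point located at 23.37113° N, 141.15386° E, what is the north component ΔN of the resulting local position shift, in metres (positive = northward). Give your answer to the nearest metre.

ΔN = -18 m

The local north axis is (−sin φ cos λ, −sin φ sin λ, cos φ), giving ΔN = 74.025 + 113.882 − 206.356 = -18.45 m.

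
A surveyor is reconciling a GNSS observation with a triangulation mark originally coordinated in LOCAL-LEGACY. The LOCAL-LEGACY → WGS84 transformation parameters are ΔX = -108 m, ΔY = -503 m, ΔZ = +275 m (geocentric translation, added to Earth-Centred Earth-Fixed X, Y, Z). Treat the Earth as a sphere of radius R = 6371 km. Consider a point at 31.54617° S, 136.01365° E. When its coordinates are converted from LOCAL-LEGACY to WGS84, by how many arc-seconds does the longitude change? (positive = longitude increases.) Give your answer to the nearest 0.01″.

Δλ = 16.60″

sin φ = -0.523185, cos φ = 0.852219, sin λ = 0.694487, cos λ = -0.719505.
East component: ΔE = −sin λ·ΔX + cos λ·ΔY = −(0.694487)(-108) + (-0.719505)(-503) = 436.92 m.
1° of latitude spans πR/180 = 111195 m; at latitude φ, 1° of longitude spans that × cos φ = 94762.4 m, so Δλ = 436.92 / 94762.4 × 3600 = 16.598″.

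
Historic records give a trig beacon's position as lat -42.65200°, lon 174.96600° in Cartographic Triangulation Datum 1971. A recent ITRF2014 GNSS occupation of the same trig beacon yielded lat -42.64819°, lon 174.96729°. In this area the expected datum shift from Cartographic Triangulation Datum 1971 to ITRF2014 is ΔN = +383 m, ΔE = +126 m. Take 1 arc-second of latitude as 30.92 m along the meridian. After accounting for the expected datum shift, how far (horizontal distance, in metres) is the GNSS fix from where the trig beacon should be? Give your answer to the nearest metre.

46 m

Observed coordinate differences: Δφ = +0.00381°, Δλ = +0.00129°.
Converting to metres (1° lat = 111312 m, cos φ = 0.735482): observed ΔN = 424.1 m, observed ΔE = 105.6 m.
Subtracting the expected shift leaves a residual of 424.1 − (383) = 41.1 m north and 105.6 − (126) = -20.4 m east.
Residual distance = √(41.1² + (-20.4)²) = 45.9 m.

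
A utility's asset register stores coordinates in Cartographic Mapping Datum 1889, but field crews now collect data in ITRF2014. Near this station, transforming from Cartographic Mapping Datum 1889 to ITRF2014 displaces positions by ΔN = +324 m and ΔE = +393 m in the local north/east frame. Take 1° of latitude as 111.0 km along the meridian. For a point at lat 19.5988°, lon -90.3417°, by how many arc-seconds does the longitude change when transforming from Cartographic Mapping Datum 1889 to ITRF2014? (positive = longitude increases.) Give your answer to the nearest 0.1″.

At latitude 19.5988°, cos φ = 0.942064.
1° of longitude at this latitude = 111.0 × cos φ = 104.57 km, so Δλ = 393.0 / 104569.2 = 0.0037583° = 13.530″.

Δλ = 13.5″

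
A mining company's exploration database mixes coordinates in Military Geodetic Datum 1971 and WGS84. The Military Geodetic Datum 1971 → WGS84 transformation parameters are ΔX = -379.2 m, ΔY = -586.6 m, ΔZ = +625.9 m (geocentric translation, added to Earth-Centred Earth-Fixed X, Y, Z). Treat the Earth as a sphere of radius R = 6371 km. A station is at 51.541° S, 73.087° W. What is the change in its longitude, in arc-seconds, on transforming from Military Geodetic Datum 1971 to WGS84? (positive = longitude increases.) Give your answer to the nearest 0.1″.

sin φ = -0.783053, cos φ = 0.621954, sin λ = -0.956748, cos λ = 0.290919.
East component: ΔE = −sin λ·ΔX + cos λ·ΔY = −(-0.956748)(-379.2) + (0.290919)(-586.6) = -533.45 m.
1° of latitude spans πR/180 = 111195 m; at latitude φ, 1° of longitude spans that × cos φ = 69158.2 m, so Δλ = -533.45 / 69158.2 × 3600 = -27.769″.

Δλ = -27.8″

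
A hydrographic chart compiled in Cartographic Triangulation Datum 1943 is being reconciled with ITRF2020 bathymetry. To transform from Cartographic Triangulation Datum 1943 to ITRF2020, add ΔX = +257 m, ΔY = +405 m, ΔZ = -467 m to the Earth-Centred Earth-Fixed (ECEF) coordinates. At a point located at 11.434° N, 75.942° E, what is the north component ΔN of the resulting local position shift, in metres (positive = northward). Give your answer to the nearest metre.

ΔN = -548 m

The local north axis is (−sin φ cos λ, −sin φ sin λ, cos φ), giving ΔN = -12.375 − 77.882 − 457.732 = -547.99 m.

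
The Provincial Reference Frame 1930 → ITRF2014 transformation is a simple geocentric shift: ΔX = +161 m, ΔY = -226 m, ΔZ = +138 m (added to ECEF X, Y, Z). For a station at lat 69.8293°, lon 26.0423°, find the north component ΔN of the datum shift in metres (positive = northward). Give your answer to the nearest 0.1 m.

ΔN = 4.9 m

The local north axis is (−sin φ cos λ, −sin φ sin λ, cos φ), giving ΔN = -135.782 + 93.136 + 47.585 = 4.94 m.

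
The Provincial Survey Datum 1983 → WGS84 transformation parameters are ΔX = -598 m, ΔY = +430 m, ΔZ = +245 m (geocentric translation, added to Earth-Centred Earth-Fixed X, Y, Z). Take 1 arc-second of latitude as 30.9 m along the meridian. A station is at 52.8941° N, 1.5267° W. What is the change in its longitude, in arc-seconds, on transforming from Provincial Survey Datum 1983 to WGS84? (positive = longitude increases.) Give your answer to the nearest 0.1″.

sin φ = 0.797522, cos φ = 0.603290, sin λ = -0.026643, cos λ = 0.999645.
East component: ΔE = −sin λ·ΔX + cos λ·ΔY = −(-0.026643)(-598) + (0.999645)(430) = 413.91 m.
1° of latitude spans 3600 × 30.90 = 111240 m; at latitude φ, 1° of longitude spans that × cos φ = 67110.0 m, so Δλ = 413.91 / 67110.0 × 3600 = 22.204″.

Δλ = 22.2″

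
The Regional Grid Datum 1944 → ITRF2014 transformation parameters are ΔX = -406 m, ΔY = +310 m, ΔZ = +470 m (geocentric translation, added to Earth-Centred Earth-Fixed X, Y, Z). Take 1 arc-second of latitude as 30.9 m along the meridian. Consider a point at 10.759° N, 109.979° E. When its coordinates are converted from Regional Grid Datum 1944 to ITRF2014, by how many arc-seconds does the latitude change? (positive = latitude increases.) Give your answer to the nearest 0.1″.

Δφ = 12.3″

sin φ = 0.186678, cos φ = 0.982421, sin λ = 0.939818, cos λ = -0.341676.
North component: ΔN = −sin φ cos λ·ΔX − sin φ sin λ·ΔY + cos φ·ΔZ = −(0.186678)(-0.341676)(-406) − (0.186678)(0.939818)(310) + (0.982421)(470) = 381.45 m.
1° of latitude spans 3600 × 30.90 = 111240 m, so Δφ = 381.45 / 111240 × 3600 = 12.345″.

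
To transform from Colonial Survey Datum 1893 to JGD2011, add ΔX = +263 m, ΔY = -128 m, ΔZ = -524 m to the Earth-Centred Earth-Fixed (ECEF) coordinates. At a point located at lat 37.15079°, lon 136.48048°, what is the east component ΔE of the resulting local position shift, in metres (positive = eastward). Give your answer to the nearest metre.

At φ = 37.15079°, λ = 136.48048°: sin φ = 0.603915, cos φ = 0.797049, sin λ = 0.688602, cos λ = -0.725140.
ΔE = −sin λ·ΔX + cos λ·ΔY = −(0.688602)·(263) + (-0.725140)·(-128) = -88.28 m.

ΔE = -88 m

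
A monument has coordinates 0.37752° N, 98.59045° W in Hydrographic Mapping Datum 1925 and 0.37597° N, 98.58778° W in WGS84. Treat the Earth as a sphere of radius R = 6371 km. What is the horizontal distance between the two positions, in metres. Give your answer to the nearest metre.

343 m

Δφ = 0.37597° − 0.37752° = -0.00155°; Δλ = -98.58778° − -98.59045° = +0.00267°.
1° along a meridian = πR/180 = 111195 m.
ΔN = Δφ × 111195 = -172.4 m; ΔE = Δλ × 111195 × cos(0.37752°) = +0.00267 × 111195 × 0.999978 = 296.9 m.
Distance = √(ΔE² + ΔN²) = √(296.9² + (-172.4)²) = 343.3 m.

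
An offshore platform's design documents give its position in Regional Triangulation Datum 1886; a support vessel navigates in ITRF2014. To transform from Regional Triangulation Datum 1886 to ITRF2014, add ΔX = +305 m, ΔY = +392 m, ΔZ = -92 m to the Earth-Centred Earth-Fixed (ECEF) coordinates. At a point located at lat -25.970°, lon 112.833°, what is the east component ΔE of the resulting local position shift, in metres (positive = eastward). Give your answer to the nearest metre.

ΔE = -433 m

The local east axis at (φ, λ) is (−sin λ, cos λ, 0), so ΔE = −sin(112.833°)·305 + cos(112.833°)·392 = -433.21 m.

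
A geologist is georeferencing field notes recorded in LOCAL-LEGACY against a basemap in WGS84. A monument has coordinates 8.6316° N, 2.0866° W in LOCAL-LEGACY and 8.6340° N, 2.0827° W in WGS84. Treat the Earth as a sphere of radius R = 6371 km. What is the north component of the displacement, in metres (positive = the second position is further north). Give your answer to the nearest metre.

ΔN = 267 m

Δφ = 8.6340° − 8.6316° = +0.0024°; Δλ = -2.0827° − -2.0866° = +0.0039°.
1° along a meridian = πR/180 = 111195 m.
ΔN = Δφ × 111195 = 266.9 m; ΔE = Δλ × 111195 × cos(8.6316°) = +0.0039 × 111195 × 0.988674 = 428.7 m.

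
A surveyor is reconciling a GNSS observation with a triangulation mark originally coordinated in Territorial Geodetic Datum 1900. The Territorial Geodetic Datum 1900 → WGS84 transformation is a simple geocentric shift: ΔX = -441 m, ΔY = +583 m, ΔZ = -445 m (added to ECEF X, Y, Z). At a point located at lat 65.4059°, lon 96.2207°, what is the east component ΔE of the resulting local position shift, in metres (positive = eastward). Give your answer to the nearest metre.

The local east axis at (φ, λ) is (−sin λ, cos λ, 0), so ΔE = −sin(96.2207°)·(-441) + cos(96.2207°)·583 = 375.23 m.

ΔE = 375 m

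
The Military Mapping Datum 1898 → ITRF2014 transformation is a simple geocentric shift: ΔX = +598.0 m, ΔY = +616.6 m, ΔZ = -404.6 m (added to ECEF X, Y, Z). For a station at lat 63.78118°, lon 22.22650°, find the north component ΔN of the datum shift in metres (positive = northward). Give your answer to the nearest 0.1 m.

ΔN = -884.6 m

At φ = 63.78118°, λ = 22.22650°: sin φ = 0.897113, cos φ = 0.441801, sin λ = 0.378269, cos λ = 0.925696.
ΔN = −sin φ cos λ·ΔX − sin φ sin λ·ΔY + cos φ·ΔZ = −(0.897113)(0.925696)(598.0) − (0.897113)(0.378269)(616.6) + (0.441801)(-404.6) = -884.61 m.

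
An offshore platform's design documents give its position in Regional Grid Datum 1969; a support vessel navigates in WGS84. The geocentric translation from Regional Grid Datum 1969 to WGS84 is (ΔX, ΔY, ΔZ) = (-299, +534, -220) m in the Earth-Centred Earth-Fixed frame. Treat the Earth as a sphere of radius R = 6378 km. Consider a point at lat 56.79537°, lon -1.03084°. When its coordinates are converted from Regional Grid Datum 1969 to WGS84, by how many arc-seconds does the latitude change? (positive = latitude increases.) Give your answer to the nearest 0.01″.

Δφ = 4.45″

sin φ = 0.836720, cos φ = 0.547631, sin λ = -0.017991, cos λ = 0.999838.
North component: ΔN = −sin φ cos λ·ΔX − sin φ sin λ·ΔY + cos φ·ΔZ = −(0.836720)(0.999838)(-299) − (0.836720)(-0.017991)(534) + (0.547631)(-220) = 137.70 m.
1° of latitude spans πR/180 = 111317 m, so Δφ = 137.70 / 111317 × 3600 = 4.453″.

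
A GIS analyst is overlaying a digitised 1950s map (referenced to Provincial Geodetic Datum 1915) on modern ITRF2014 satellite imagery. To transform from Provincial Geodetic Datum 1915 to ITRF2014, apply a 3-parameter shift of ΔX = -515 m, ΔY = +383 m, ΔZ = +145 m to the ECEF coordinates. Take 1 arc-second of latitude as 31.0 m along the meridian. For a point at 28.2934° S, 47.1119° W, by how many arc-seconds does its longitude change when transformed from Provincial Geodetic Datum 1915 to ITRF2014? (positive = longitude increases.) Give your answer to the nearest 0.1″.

sin φ = -0.473987, cos φ = 0.880532, sin λ = -0.732684, cos λ = 0.680569.
East component: ΔE = −sin λ·ΔX + cos λ·ΔY = −(-0.732684)(-515) + (0.680569)(383) = -116.67 m.
1° of latitude spans 3600 × 31.00 = 111600 m; at latitude φ, 1° of longitude spans that × cos φ = 98267.4 m, so Δλ = -116.67 / 98267.4 × 3600 = -4.274″.

Δλ = -4.3″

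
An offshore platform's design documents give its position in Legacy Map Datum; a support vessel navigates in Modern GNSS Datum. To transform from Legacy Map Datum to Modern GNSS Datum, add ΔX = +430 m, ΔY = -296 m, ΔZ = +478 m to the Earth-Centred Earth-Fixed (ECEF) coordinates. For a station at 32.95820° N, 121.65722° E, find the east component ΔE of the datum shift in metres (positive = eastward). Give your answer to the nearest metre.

The local east axis at (φ, λ) is (−sin λ, cos λ, 0), so ΔE = −sin(121.65722°)·430 + cos(121.65722°)·(-296) = -210.67 m.

ΔE = -211 m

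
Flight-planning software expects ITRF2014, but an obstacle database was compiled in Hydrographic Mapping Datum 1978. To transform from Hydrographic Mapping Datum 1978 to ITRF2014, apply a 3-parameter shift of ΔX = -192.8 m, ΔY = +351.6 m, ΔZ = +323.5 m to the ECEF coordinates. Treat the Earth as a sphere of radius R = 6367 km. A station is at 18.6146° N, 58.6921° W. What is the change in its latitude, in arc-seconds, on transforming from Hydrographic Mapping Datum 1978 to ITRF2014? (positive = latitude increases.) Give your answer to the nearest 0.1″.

Δφ = 14.1″

sin φ = 0.319201, cos φ = 0.947687, sin λ = -0.854387, cos λ = 0.519637.
North component: ΔN = −sin φ cos λ·ΔX − sin φ sin λ·ΔY + cos φ·ΔZ = −(0.319201)(0.519637)(-192.8) − (0.319201)(-0.854387)(351.6) + (0.947687)(323.5) = 434.44 m.
1° of latitude spans πR/180 = 111125 m, so Δφ = 434.44 / 111125 × 3600 = 14.074″.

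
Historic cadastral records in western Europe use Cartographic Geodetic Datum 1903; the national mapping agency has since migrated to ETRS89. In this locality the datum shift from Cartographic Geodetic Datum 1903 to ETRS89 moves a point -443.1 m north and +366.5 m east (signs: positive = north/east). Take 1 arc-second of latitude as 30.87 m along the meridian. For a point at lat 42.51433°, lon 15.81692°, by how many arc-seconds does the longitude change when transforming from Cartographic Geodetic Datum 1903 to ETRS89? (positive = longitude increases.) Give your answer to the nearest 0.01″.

Δλ = 16.11″

At latitude 42.51433°, cos φ = 0.737108.
1″ of longitude at this latitude = 30.87 × cos φ = 22.7545 m, so Δλ = 366.5 / 22.7545 = 16.107″.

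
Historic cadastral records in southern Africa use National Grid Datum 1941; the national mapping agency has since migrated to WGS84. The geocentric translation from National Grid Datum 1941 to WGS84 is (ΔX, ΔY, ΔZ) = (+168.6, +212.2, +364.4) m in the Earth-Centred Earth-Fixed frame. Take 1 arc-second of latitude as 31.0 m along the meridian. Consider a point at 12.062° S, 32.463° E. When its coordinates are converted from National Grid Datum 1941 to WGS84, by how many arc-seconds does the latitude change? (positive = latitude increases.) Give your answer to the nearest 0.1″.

sin φ = -0.208970, cos φ = 0.977922, sin λ = 0.536755, cos λ = 0.843738.
North component: ΔN = −sin φ cos λ·ΔX − sin φ sin λ·ΔY + cos φ·ΔZ = −(-0.208970)(0.843738)(168.6) − (-0.208970)(0.536755)(212.2) + (0.977922)(364.4) = 409.88 m.
1° of latitude spans 3600 × 31.00 = 111600 m, so Δφ = 409.88 / 111600 × 3600 = 13.222″.

Δφ = 13.2″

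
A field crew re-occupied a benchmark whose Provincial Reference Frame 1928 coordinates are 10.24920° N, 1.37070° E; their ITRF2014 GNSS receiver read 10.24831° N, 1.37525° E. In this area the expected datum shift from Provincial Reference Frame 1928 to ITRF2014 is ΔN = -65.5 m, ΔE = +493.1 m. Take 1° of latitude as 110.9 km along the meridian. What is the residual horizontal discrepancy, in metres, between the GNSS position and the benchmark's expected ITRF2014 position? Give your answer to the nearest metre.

Observed coordinate differences: Δφ = -0.00089°, Δλ = +0.00455°.
Converting to metres (1° lat = 110900 m, cos φ = 0.984043): observed ΔN = -98.7 m, observed ΔE = 496.5 m.
Subtracting the expected shift leaves a residual of -98.7 − (-65.5) = -33.2 m north and 496.5 − (493.1) = 3.4 m east.
Residual distance = √((-33.2)² + 3.4²) = 33.4 m.

33 m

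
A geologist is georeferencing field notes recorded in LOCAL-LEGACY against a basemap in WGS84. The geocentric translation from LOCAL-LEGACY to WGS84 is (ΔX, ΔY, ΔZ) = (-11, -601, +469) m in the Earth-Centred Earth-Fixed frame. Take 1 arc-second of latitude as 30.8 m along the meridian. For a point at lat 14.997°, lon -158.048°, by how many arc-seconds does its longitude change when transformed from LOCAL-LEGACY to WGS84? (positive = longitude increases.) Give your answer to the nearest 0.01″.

sin φ = 0.258768, cos φ = 0.965939, sin λ = -0.373830, cos λ = -0.927497.
East component: ΔE = −sin λ·ΔX + cos λ·ΔY = −(-0.373830)(-11) + (-0.927497)(-601) = 553.31 m.
1° of latitude spans 3600 × 30.80 = 110880 m; at latitude φ, 1° of longitude spans that × cos φ = 107103.4 m, so Δλ = 553.31 / 107103.4 × 3600 = 18.598″.

Δλ = 18.60″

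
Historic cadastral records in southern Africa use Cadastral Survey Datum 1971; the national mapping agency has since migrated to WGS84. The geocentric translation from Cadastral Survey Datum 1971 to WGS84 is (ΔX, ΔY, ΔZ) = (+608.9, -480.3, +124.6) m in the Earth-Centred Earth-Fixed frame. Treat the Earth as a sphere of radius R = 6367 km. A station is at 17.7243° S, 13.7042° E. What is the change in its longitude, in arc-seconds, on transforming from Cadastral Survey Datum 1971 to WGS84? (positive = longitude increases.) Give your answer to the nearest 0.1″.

sin φ = -0.304437, cos φ = 0.952532, sin λ = 0.236909, cos λ = 0.971532.
East component: ΔE = −sin λ·ΔX + cos λ·ΔY = −(0.236909)(608.9) + (0.971532)(-480.3) = -610.88 m.
1° of latitude spans πR/180 = 111125 m; at latitude φ, 1° of longitude spans that × cos φ = 105850.3 m, so Δλ = -610.88 / 105850.3 × 3600 = -20.776″.

Δλ = -20.8″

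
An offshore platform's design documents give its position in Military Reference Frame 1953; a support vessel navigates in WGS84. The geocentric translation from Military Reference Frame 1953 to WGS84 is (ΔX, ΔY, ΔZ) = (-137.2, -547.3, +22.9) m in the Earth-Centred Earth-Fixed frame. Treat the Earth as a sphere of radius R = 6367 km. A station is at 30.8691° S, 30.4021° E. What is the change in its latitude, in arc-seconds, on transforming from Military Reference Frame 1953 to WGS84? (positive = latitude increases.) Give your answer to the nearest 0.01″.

sin φ = -0.513078, cos φ = 0.858342, sin λ = 0.506065, cos λ = 0.862495.
North component: ΔN = −sin φ cos λ·ΔX − sin φ sin λ·ΔY + cos φ·ΔZ = −(-0.513078)(0.862495)(-137.2) − (-0.513078)(0.506065)(-547.3) + (0.858342)(22.9) = -183.17 m.
1° of latitude spans πR/180 = 111125 m, so Δφ = -183.17 / 111125 × 3600 = -5.934″.

Δφ = -5.93″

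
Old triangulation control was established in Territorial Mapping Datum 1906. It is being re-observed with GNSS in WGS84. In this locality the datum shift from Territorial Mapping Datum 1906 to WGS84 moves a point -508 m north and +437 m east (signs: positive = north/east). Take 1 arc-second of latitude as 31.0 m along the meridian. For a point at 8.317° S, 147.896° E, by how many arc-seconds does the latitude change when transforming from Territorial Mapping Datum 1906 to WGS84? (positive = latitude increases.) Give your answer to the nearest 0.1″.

Δφ = -16.4″

1″ of latitude = 31.00 m, so Δφ = -508.0 / 31.00 = -16.387″.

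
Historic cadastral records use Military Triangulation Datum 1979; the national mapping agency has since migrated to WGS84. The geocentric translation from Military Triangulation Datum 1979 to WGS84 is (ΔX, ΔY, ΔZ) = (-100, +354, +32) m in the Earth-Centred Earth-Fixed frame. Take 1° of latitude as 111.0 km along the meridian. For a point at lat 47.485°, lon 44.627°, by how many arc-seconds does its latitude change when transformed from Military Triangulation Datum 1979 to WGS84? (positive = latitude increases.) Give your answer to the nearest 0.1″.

Δφ = -3.5″

sin φ = 0.737100, cos φ = 0.675783, sin λ = 0.702489, cos λ = 0.711695.
North component: ΔN = −sin φ cos λ·ΔX − sin φ sin λ·ΔY + cos φ·ΔZ = −(0.737100)(0.711695)(-100) − (0.737100)(0.702489)(354) + (0.675783)(32) = -109.22 m.
1° of latitude spans 111000 m, so Δφ = -109.22 / 111000 × 3600 = -3.542″.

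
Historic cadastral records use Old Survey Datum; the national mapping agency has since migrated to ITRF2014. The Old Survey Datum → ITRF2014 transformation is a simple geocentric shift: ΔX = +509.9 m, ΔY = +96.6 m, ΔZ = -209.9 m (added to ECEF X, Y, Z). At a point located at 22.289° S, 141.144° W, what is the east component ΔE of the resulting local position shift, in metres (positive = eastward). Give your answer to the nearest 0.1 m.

At φ = -22.289°, λ = -141.144°: sin φ = -0.379279, cos φ = 0.925283, sin λ = -0.627365, cos λ = -0.778725.
ΔE = −sin λ·ΔX + cos λ·ΔY = −(-0.627365)·(509.9) + (-0.778725)·(96.6) = 244.67 m.

ΔE = 244.7 m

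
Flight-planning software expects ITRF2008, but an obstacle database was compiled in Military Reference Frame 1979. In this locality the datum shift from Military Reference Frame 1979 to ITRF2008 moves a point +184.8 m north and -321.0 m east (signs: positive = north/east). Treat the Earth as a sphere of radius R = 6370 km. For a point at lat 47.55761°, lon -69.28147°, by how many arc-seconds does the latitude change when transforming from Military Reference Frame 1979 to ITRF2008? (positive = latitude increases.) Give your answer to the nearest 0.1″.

Δφ = 6.0″

On a sphere of radius R, 1 rad of latitude = R, so Δφ = ΔN / R = 184.8 / 6370000 = 2.9011e-05 rad = 5.984″.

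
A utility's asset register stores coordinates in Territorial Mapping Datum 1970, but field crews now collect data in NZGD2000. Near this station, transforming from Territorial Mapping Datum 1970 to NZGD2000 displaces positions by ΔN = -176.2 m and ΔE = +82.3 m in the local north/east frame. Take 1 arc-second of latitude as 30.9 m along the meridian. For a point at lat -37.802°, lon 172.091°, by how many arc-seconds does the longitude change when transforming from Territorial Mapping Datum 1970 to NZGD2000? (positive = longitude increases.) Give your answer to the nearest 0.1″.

Δλ = 3.4″

At latitude -37.802°, cos φ = 0.790134.
1″ of longitude at this latitude = 30.90 × cos φ = 24.4151 m, so Δλ = 82.3 / 24.4151 = 3.371″.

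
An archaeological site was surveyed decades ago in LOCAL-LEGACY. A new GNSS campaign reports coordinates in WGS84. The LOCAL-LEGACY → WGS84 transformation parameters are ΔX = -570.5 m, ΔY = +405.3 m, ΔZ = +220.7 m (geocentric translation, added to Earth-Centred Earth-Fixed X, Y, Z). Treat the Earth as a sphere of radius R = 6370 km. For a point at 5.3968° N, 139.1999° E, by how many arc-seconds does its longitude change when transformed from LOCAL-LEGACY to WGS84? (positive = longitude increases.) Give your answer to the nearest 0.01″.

Δλ = 2.15″

sin φ = 0.094053, cos φ = 0.995567, sin λ = 0.653422, cos λ = -0.756994.
East component: ΔE = −sin λ·ΔX + cos λ·ΔY = −(0.653422)(-570.5) + (-0.756994)(405.3) = 65.97 m.
1° of latitude spans πR/180 = 111177 m; at latitude φ, 1° of longitude spans that × cos φ = 110684.6 m, so Δλ = 65.97 / 110684.6 × 3600 = 2.146″.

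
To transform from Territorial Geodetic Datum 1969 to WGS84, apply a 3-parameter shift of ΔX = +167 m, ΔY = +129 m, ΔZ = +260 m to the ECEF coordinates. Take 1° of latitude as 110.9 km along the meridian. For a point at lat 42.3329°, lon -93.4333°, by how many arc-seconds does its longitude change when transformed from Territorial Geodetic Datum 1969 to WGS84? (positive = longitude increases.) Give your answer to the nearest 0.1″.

Δλ = 7.0″

sin φ = 0.673437, cos φ = 0.739245, sin λ = -0.998205, cos λ = -0.059887.
East component: ΔE = −sin λ·ΔX + cos λ·ΔY = −(-0.998205)(167) + (-0.059887)(129) = 158.97 m.
1° of latitude spans 110900 m; at latitude φ, 1° of longitude spans that × cos φ = 81982.2 m, so Δλ = 158.97 / 81982.2 × 3600 = 6.981″.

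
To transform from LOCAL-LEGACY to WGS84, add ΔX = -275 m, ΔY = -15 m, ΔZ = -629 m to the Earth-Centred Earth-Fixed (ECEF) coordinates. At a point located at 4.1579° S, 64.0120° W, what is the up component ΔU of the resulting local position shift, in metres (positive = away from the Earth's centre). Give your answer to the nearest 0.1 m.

At φ = -4.1579°, λ = -64.0120°: sin φ = -0.072505, cos φ = 0.997368, sin λ = -0.898886, cos λ = 0.438183.
ΔU = cos φ cos λ·ΔX + cos φ sin λ·ΔY + sin φ·ΔZ = (0.997368)(0.438183)(-275) + (0.997368)(-0.898886)(-15) + (-0.072505)(-629) = -61.13 m.

ΔU = -61.1 m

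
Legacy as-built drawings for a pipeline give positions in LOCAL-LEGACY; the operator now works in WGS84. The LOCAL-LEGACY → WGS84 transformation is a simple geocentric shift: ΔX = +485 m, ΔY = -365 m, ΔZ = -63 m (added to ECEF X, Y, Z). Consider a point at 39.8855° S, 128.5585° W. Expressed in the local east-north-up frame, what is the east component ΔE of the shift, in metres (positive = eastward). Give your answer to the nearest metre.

ΔE = 607 m

The local east axis at (φ, λ) is (−sin λ, cos λ, 0), so ΔE = −sin(-128.5585°)·485 + cos(-128.5585°)·(-365) = 606.77 m.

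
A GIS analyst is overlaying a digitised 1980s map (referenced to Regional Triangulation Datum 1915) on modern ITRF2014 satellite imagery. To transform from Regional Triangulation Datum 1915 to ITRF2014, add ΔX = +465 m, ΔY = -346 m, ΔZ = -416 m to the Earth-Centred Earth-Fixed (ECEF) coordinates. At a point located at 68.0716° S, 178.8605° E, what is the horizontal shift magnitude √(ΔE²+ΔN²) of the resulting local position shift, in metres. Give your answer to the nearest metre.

The local east axis at (φ, λ) is (−sin λ, cos λ, 0), so ΔE = −sin(178.8605°)·465 + cos(178.8605°)·(-346) = 336.68 m.
The local north axis is (−sin φ cos λ, −sin φ sin λ, cos φ), giving ΔN = -431.273 − 6.383 − 155.354 = -593.01 m.
Horizontal magnitude = √(ΔE² + ΔN²) = √(336.68² + (-593.01)²) = 681.92 m.

682 m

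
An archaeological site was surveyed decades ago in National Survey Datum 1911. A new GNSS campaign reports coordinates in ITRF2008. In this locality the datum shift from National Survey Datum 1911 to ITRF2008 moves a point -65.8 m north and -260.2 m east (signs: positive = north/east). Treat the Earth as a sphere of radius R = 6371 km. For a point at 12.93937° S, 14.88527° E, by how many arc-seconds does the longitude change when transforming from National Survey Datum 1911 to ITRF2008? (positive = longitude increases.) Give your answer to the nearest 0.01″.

At latitude -12.93937°, cos φ = 0.974608.
One radian of longitude at latitude φ spans R cos φ, so Δλ = ΔE / (R cos φ) = -260.2 / (6371000 × 0.974608) = -4.1905e-05 rad = -8.644″.

Δλ = -8.64″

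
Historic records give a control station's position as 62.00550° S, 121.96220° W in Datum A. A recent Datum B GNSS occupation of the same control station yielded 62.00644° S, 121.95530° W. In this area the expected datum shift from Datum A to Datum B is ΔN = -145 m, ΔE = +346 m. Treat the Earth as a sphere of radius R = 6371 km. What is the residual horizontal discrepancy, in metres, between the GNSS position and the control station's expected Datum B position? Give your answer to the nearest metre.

Observed coordinate differences: Δφ = -0.00094°, Δλ = +0.00690°.
Converting to metres (1° lat = 111195 m, cos φ = 0.469387): observed ΔN = -104.5 m, observed ΔE = 360.1 m.
Subtracting the expected shift leaves a residual of -104.5 − (-145) = 40.5 m north and 360.1 − (346) = 14.1 m east.
Residual distance = √(40.5² + 14.1²) = 42.9 m.

43 m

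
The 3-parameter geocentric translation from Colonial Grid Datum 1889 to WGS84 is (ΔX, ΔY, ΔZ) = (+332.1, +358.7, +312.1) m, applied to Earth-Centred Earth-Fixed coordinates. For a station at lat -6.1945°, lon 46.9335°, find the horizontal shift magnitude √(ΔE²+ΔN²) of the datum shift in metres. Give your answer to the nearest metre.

At φ = -6.1945°, λ = 46.9335°: sin φ = -0.107904, cos φ = 0.994161, sin λ = 0.730562, cos λ = 0.682847.
ΔE = −sin λ·ΔX + cos λ·ΔY = −(0.730562)·(332.1) + (0.682847)·(358.7) = 2.32 m.
ΔN = −sin φ cos λ·ΔX − sin φ sin λ·ΔY + cos φ·ΔZ = −(-0.107904)(0.682847)(332.1) − (-0.107904)(0.730562)(358.7) + (0.994161)(312.1) = 363.02 m.
Horizontal magnitude = √(ΔE² + ΔN²) = √(2.32² + 363.02²) = 363.03 m.

363 m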